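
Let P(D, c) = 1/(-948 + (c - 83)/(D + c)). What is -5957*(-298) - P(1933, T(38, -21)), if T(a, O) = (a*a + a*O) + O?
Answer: 2151917749385/1212221 ≈ 1.7752e+6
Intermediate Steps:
T(a, O) = O + a² + O*a (T(a, O) = (a² + O*a) + O = O + a² + O*a)
P(D, c) = 1/(-948 + (-83 + c)/(D + c))
-5957*(-298) - P(1933, T(38, -21)) = -5957*(-298) - (-1*1933 - (-21 + 38² - 21*38))/(83 + 947*(-21 + 38² - 21*38) + 948*1933) = 1775186 - (-1933 - (-21 + 1444 - 798))/(83 + 947*(-21 + 1444 - 798) + 1832484) = 1775186 - (-1933 - 1*625)/(83 + 947*625 + 1832484) = 1775186 - (-1933 - 625)/(83 + 591875 + 1832484) = 1775186 - (-2558)/2424442 = 1775186 - 1*(-1279/1212221) = 1775186 + 1279/1212221 = 2151917749385/1212221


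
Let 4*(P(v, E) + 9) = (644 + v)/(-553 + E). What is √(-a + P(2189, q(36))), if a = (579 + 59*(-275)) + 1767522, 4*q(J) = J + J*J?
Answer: 3*I*√9421265535/220 ≈ 1323.6*I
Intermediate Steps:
q(J) = J/4 + J²/4 (q(J) = (J + J*J)/4 = (J + J²)/4 = J/4 + J²/4)
P(v, E) = -9 + (644 + v)/(4*(-553 + E)) (P(v, E) = -9 + ((644 + v)/(-553 + E))/4 = -9 + (644 + v)/(4*(-553 + E)))
a = 1751876 (a = (579 - 16225) + 1767522 = -15646 + 1767522 = 1751876)
√(-a + P(2189, q(36))) = √(-1*1751876 + (20552 + 2189 - 9*36*(1 + 36))/(4*(-553 + (¼)*36*(1 + 36)))) = √(-1751876 + (20552 + 2189 - 9*36*37)/(4*(-553 + (¼)*36*37))) = √(-1751876 + (20552 + 2189 - 36*333)/(4*(-553 + 333))) = √(-1751876 + (¼)*(20552 + 2189 - 11988)/(-220)) = √(-1751876 + (¼)*(-1/220)*10753) = √(-1751876 - 10753/880) = √(-1541661633/880) = 3*I*√9421265535/220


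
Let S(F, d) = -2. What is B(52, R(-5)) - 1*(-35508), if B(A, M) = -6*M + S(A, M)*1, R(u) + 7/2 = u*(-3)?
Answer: 35437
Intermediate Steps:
R(u) = -7/2 - 3*u (R(u) = -7/2 + u*(-3) = -7/2 - 3*u)
B(A, M) = -2 - 6*M (B(A, M) = -6*M - 2*1 = -6*M - 2 = -2 - 6*M)
B(52, R(-5)) - 1*(-35508) = (-2 - 6*(-7/2 - 3*(-5))) - 1*(-35508) = (-2 - 6*(-7/2 + 15)) + 35508 = (-2 - 6*23/2) + 35508 = (-2 - 69) + 35508 = -71 + 35508 = 35437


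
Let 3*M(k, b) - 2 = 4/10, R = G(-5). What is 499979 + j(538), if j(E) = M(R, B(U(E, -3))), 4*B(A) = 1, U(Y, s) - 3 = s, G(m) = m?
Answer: 2499899/5 ≈ 4.9998e+5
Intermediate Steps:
U(Y, s) = 3 + s
R = -5
B(A) = ¼ (B(A) = (¼)*1 = ¼)
M(k, b) = ⅘ (M(k, b) = ⅔ + (4/10)/3 = ⅔ + (4*(⅒))/3 = ⅔ + (⅓)*(⅖) = ⅔ + 2/15 = ⅘)
j(E) = ⅘
499979 + j(538) = 499979 + ⅘ = 2499899/5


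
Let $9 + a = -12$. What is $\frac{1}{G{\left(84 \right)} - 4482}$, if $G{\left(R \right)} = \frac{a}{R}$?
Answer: $- \frac{4}{17929} \approx -0.0002231$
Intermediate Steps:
$a = -21$ ($a = -9 - 12 = -21$)
$G{\left(R \right)} = - \frac{21}{R}$
$\frac{1}{G{\left(84 \right)} - 4482} = \frac{1}{- \frac{21}{84} - 4482} = \frac{1}{\left(-21\right) \frac{1}{84} - 4482} = \frac{1}{- \frac{1}{4} - 4482} = \frac{1}{- \frac{17929}{4}} = - \frac{4}{17929}$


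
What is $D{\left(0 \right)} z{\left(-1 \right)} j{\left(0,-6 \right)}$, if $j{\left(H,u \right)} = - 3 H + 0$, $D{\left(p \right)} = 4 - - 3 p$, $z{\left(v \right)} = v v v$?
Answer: $0$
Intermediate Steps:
$z{\left(v \right)} = v^{3}$ ($z{\left(v \right)} = v^{2} v = v^{3}$)
$D{\left(p \right)} = 4 + 3 p$
$j{\left(H,u \right)} = - 3 H$
$D{\left(0 \right)} z{\left(-1 \right)} j{\left(0,-6 \right)} = \left(4 + 3 \cdot 0\right) \left(-1\right)^{3} \left(\left(-3\right) 0\right) = \left(4 + 0\right) \left(-1\right) 0 = 4 \left(-1\right) 0 = \left(-4\right) 0 = 0$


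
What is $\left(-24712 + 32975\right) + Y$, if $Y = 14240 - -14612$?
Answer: $37115$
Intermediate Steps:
$Y = 28852$ ($Y = 14240 + 14612 = 28852$)
$\left(-24712 + 32975\right) + Y = \left(-24712 + 32975\right) + 28852 = 8263 + 28852 = 37115$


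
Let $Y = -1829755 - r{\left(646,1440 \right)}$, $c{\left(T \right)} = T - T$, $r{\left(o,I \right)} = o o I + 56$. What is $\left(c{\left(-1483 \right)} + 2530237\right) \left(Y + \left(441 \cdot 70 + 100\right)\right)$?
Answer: $-1525059566859797$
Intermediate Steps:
$r{\left(o,I \right)} = 56 + I o^{2}$ ($r{\left(o,I \right)} = o^{2} I + 56 = I o^{2} + 56 = 56 + I o^{2}$)
$c{\left(T \right)} = 0$
$Y = -602764851$ ($Y = -1829755 - \left(56 + 1440 \cdot 646^{2}\right) = -1829755 - \left(56 + 1440 \cdot 417316\right) = -1829755 - \left(56 + 600935040\right) = -1829755 - 600935096 = -602764851$)
$\left(c{\left(-1483 \right)} + 2530237\right) \left(Y + \left(441 \cdot 70 + 100\right)\right) = \left(0 + 2530237\right) \left(-602764851 + \left(441 \cdot 70 + 100\right)\right) = 2530237 \left(-602764851 + \left(30870 + 100\right)\right) = 2530237 \left(-602764851 + 30970\right) = 2530237 \left(-602733881\right) = -1525059566859797$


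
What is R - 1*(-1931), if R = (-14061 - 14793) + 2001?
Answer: -24922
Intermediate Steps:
R = -26853 (R = -28854 + 2001 = -26853)
R - 1*(-1931) = -26853 - 1*(-1931) = -26853 + 1931 = -24922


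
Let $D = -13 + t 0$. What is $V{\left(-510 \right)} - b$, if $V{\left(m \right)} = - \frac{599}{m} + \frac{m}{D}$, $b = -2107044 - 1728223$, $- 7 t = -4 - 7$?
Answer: $\frac{25428088097}{6630} \approx 3.8353 \cdot 10^{6}$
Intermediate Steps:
$t = \frac{11}{7}$ ($t = - \frac{-4 - 7}{7} = \left(- \frac{1}{7}\right) \left(-11\right) = \frac{11}{7} \approx 1.5714$)
$b = -3835267$
$D = -13$ ($D = -13 + \frac{11}{7} \cdot 0 = -13 + 0 = -13$)
$V{\left(m \right)} = - \frac{599}{m} - \frac{m}{13}$ ($V{\left(m \right)} = - \frac{599}{m} + \frac{m}{-13} = - \frac{599}{m} + m \left(- \frac{1}{13}\right) = - \frac{599}{m} - \frac{m}{13}$)
$V{\left(-510 \right)} - b = \left(- \frac{599}{-510} - - \frac{510}{13}\right) - -3835267 = \left(\left(-599\right) \left(- \frac{1}{510}\right) + \frac{510}{13}\right) + 3835267 = \left(\frac{599}{510} + \frac{510}{13}\right) + 3835267 = \frac{267887}{6630} + 3835267 = \frac{25428088097}{6630}$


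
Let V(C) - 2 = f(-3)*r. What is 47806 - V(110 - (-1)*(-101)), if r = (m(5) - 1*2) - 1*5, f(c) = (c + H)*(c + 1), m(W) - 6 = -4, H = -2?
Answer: 47854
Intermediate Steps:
m(W) = 2 (m(W) = 6 - 4 = 2)
f(c) = (1 + c)*(-2 + c) (f(c) = (c - 2)*(c + 1) = (-2 + c)*(1 + c) = (1 + c)*(-2 + c))
r = -5 (r = (2 - 1*2) - 1*5 = (2 - 2) - 5 = 0 - 5 = -5)
V(C) = -48 (V(C) = 2 + (-2 + (-3)² - 1*(-3))*(-5) = 2 + (-2 + 9 + 3)*(-5) = 2 + 10*(-5) = 2 - 50 = -48)
47806 - V(110 - (-1)*(-101)) = 47806 - 1*(-48) = 47806 + 48 = 47854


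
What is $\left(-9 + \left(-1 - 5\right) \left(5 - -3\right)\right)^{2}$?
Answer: $3249$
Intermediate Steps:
$\left(-9 + \left(-1 - 5\right) \left(5 - -3\right)\right)^{2} = \left(-9 - 6 \left(5 + 3\right)\right)^{2} = \left(-9 - 48\right)^{2} = \left(-57\right)^{2} = 3249$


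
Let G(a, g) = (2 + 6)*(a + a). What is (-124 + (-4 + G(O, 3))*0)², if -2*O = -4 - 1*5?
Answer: 15376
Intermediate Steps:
O = 9/2 (O = -(-4 - 1*5)/2 = -(-4 - 5)/2 = -½*(-9) = 9/2 ≈ 4.5000)
G(a, g) = 16*a (G(a, g) = 8*(2*a) = 16*a)
(-124 + (-4 + G(O, 3))*0)² = (-124 + (-4 + 16*(9/2))*0)² = (-124 + (-4 + 72)*0)² = (-124 + 68*0)² = (-124 + 0)² = (-124)² = 15376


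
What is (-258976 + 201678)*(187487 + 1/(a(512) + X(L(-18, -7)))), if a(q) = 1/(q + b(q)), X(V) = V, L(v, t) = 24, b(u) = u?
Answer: -264021679279854/24577 ≈ -1.0743e+10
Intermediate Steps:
a(q) = 1/(2*q) (a(q) = 1/(q + q) = 1/(2*q))
(-258976 + 201678)*(187487 + 1/(a(512) + X(L(-18, -7)))) = (-258976 + 201678)*(187487 + 1/((½)/512 + 24)) = -57298*(187487 + 1/((½)*(1/512) + 24)) = -57298*(187487 + 1/(1/1024 + 24)) = -57298*(187487 + 1/(24577/1024)) = -57298*(187487 + 1024/24577) = -57298*4607869023/24577 = -264021679279854/24577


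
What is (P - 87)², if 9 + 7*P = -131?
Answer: 11449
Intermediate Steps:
P = -20 (P = -9/7 + (⅐)*(-131) = -9/7 - 131/7 = -20)
(P - 87)² = (-20 - 87)² = (-107)² = 11449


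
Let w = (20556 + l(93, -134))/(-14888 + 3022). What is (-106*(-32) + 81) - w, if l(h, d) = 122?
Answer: 20615648/5933 ≈ 3474.7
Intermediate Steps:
w = -10339/5933 (w = (20556 + 122)/(-14888 + 3022) = 20678/(-11866) = 20678*(-1/11866) = -10339/5933 ≈ -1.7426)
(-106*(-32) + 81) - w = (-106*(-32) + 81) - 1*(-10339/5933) = (3392 + 81) + 10339/5933 = 3473 + 10339/5933 = 20615648/5933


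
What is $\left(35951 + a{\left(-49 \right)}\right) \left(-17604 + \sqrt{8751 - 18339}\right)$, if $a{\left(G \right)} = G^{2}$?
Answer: $-675148608 + 76704 i \sqrt{2397} \approx -6.7515 \cdot 10^{8} + 3.7554 \cdot 10^{6} i$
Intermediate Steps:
$\left(35951 + a{\left(-49 \right)}\right) \left(-17604 + \sqrt{8751 - 18339}\right) = \left(35951 + \left(-49\right)^{2}\right) \left(-17604 + \sqrt{8751 - 18339}\right) = \left(35951 + 2401\right) \left(-17604 + \sqrt{-9588}\right) = 38352 \left(-17604 + 2 i \sqrt{2397}\right) = -675148608 + 76704 i \sqrt{2397}$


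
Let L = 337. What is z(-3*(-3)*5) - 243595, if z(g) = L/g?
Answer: -10961438/45 ≈ -2.4359e+5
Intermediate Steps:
z(g) = 337/g
z(-3*(-3)*5) - 243595 = 337/((-3*(-3)*5)) - 243595 = 337/((9*5)) - 243595 = 337/45 - 243595 = -10961438/45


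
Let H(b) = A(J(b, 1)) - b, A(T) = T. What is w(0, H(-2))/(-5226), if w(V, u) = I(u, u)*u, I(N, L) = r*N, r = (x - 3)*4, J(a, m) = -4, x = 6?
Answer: -8/871 ≈ -0.0091848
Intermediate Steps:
r = 12 (r = (6 - 3)*4 = 3*4 = 12)
I(N, L) = 12*N
H(b) = -4 - b
w(V, u) = 12*u² (w(V, u) = (12*u)*u = 12*u²)
w(0, H(-2))/(-5226) = (12*(-4 - 1*(-2))²)/(-5226) = (12*(-4 + 2)²)*(-1/5226) = (12*(-2)²)*(-1/5226) = (12*4)*(-1/5226) = 48*(-1/5226) = -8/871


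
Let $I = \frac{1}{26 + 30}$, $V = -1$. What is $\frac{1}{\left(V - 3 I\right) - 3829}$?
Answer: $- \frac{56}{214483} \approx -0.00026109$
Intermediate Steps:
$I = \frac{1}{56} \approx 0.017857$
$\frac{1}{\left(V - 3 I\right) - 3829} = \frac{1}{\left(-1 - \frac{3}{56}\right) - 3829} = \frac{1}{- \frac{59}{56} - 3829} = \frac{1}{- \frac{214483}{56}} = - \frac{56}{214483}$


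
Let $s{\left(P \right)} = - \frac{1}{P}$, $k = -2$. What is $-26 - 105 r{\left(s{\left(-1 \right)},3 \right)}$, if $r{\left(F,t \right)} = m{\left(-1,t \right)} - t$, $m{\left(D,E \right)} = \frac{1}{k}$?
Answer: $\frac{683}{2} \approx 341.5$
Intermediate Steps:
$m{\left(D,E \right)} = - \frac{1}{2}$ ($m{\left(D,E \right)} = \frac{1}{-2} = - \frac{1}{2}$)
$r{\left(F,t \right)} = - \frac{1}{2} - t$
$-26 - 105 r{\left(s{\left(-1 \right)},3 \right)} = -26 - 105 \left(- \frac{1}{2} - 3\right) = -26 - - \frac{735}{2} = -26 + \frac{735}{2} = \frac{683}{2}$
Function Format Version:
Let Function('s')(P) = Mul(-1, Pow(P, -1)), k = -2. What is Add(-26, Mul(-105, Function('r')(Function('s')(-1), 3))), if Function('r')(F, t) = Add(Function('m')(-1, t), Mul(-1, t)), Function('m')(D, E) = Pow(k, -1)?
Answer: Rational(683, 2) ≈ 341.50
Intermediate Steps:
Function('m')(D, E) = Rational(-1, 2) (Function('m')(D, E) = Pow(-2, -1) = Rational(-1, 2))
Function('r')(F, t) = Add(Rational(-1, 2), Mul(-1, t))
Add(-26, Mul(-105, Function('r')(Function('s')(-1), 3))) = Add(-26, Mul(-105, Add(Rational(-1, 2), Mul(-1, 3)))) = Add(-26, Mul(-105, Add(Rational(-1, 2), -3))) = Add(-26, Mul(-105, Rational(-7, 2))) = Add(-26, Rational(735, 2)) = Rational(683, 2)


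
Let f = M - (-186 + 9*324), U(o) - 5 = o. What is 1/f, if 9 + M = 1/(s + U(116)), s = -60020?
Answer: -59899/164063362 ≈ -0.00036510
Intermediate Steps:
U(o) = 5 + o
M = -539092/59899 (M = -9 + 1/(-60020 + (5 + 116)) = -9 + 1/(-60020 + 121) = -9 + 1/(-59899) = -9 - 1/59899 = -539092/59899 ≈ -9.0000)
f = -164063362/59899 (f = -539092/59899 - (-186 + 9*324) = -539092/59899 - (-186 + 2916) = -539092/59899 - 1*2730 = -539092/59899 - 2730 = -164063362/59899 ≈ -2739.0)
1/f = 1/(-164063362/59899) = -59899/164063362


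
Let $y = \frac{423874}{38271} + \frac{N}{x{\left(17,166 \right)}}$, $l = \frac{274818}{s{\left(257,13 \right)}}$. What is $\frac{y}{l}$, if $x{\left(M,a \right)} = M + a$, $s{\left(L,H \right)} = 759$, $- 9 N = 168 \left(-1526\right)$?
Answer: $\frac{147717988451}{320785570179} \approx 0.46049$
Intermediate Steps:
$N = \frac{85456}{3}$ ($N = - \frac{168 \left(-1526\right)}{9} = \left(- \frac{1}{9}\right) \left(-256368\right) = \frac{85456}{3} \approx 28485.0$)
$l = \frac{91606}{253}$ ($l = \frac{274818}{759} = 274818 \cdot \frac{1}{759} = \frac{91606}{253} \approx 362.08$)
$y = \frac{1167731134}{7003593}$ ($y = \frac{423874}{38271} + \frac{85456}{3 \left(17 + 166\right)} = 423874 \cdot \frac{1}{38271} + \frac{85456}{3 \cdot 183} = \frac{423874}{38271} + \frac{85456}{3} \cdot \frac{1}{183} = \frac{423874}{38271} + \frac{85456}{549} = \frac{1167731134}{7003593} \approx 166.73$)
$\frac{y}{l} = \frac{1167731134}{7003593 \cdot \frac{91606}{253}} = \frac{1167731134}{7003593} \cdot \frac{253}{91606} = \frac{147717988451}{320785570179}$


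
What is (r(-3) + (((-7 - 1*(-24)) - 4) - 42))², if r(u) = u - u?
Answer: 841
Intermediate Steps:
r(u) = 0
(r(-3) + (((-7 - 1*(-24)) - 4) - 42))² = (0 + (((-7 - 1*(-24)) - 4) - 42))² = (0 + (((-7 + 24) - 4) - 42))² = (0 + ((17 - 4) - 42))² = (0 + (13 - 42))² = (0 - 29)² = (-29)² = 841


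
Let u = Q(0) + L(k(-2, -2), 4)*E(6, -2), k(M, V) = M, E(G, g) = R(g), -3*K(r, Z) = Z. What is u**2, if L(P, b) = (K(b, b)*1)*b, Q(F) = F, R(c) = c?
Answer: 1024/9 ≈ 113.78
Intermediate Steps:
K(r, Z) = -Z/3
E(G, g) = g
L(P, b) = -b**2/3 (L(P, b) = (-b/3*1)*b = (-b/3)*b = -b**2/3)
u = 32/3 (u = 0 - 1/3*4**2*(-2) = 0 - 1/3*16*(-2) = 0 - 16/3*(-2) = 0 + 32/3 = 32/3 ≈ 10.667)
u**2 = (32/3)**2 = 1024/9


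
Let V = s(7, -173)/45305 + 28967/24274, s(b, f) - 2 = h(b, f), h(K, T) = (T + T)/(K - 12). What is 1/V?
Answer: 5498667850/6570391219 ≈ 0.83689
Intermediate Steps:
h(K, T) = 2*T/(-12 + K) (h(K, T) = (2*T)/(-12 + K) = 2*T/(-12 + K))
s(b, f) = 2 + 2*f/(-12 + b)
V = 6570391219/5498667850 (V = (2*(-12 + 7 - 173)/(-12 + 7))/45305 + 28967/24274 = (2*(-178)/(-5))*(1/45305) + 28967*(1/24274) = (2*(-⅕)*(-178))*(1/45305) + 28967/24274 = (356/5)*(1/45305) + 28967/24274 = 356/226525 + 28967/24274 = 6570391219/5498667850 ≈ 1.1949)
1/V = 1/(6570391219/5498667850) = 5498667850/6570391219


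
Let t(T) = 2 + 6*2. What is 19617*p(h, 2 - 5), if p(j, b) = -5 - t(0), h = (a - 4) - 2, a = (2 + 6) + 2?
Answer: -372723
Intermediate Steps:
a = 10 (a = 8 + 2 = 10)
t(T) = 14 (t(T) = 2 + 12 = 14)
h = 4 (h = (10 - 4) - 2 = 6 - 2 = 4)
p(j, b) = -19 (p(j, b) = -5 - 1*14 = -5 - 14 = -19)
19617*p(h, 2 - 5) = 19617*(-19) = -372723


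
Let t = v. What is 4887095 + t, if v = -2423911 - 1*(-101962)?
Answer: 2565146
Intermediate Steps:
v = -2321949 (v = -2423911 + 101962 = -2321949)
t = -2321949
4887095 + t = 4887095 - 2321949 = 2565146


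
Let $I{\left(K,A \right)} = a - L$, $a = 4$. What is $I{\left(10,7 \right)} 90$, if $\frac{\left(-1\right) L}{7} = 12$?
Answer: $7920$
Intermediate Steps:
$L = -84$ ($L = \left(-7\right) 12 = -84$)
$I{\left(K,A \right)} = 88$ ($I{\left(K,A \right)} = 4 - -84 = 4 + 84 = 88$)
$I{\left(10,7 \right)} 90 = 88 \cdot 90 = 7920$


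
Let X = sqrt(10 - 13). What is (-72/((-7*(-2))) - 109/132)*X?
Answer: -5515*I*sqrt(3)/924 ≈ -10.338*I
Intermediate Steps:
X = I*sqrt(3) (X = sqrt(-3) = I*sqrt(3) ≈ 1.732*I)
(-72/((-7*(-2))) - 109/132)*X = (-72/((-7*(-2))) - 109/132)*(I*sqrt(3)) = (-72/14 - 109*1/132)*(I*sqrt(3)) = (-72*1/14 - 109/132)*(I*sqrt(3)) = (-36/7 - 109/132)*(I*sqrt(3)) = -5515*I*sqrt(3)/924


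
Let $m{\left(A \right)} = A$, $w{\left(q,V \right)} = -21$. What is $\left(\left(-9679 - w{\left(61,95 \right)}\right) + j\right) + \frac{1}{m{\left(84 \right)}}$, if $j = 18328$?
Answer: $\frac{728281}{84} \approx 8670.0$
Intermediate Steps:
$\left(\left(-9679 - w{\left(61,95 \right)}\right) + j\right) + \frac{1}{m{\left(84 \right)}} = \left(\left(-9679 - -21\right) + 18328\right) + \frac{1}{84} = \left(\left(-9679 + 21\right) + 18328\right) + \frac{1}{84} = \left(-9658 + 18328\right) + \frac{1}{84} = 8670 + \frac{1}{84} = \frac{728281}{84}$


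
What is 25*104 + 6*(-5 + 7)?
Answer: 2612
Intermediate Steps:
25*104 + 6*(-5 + 7) = 2600 + 6*2 = 2600 + 12 = 2612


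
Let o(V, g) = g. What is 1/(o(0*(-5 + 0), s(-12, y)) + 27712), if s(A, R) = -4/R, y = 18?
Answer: 9/249406 ≈ 3.6086e-5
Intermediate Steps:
1/(o(0*(-5 + 0), s(-12, y)) + 27712) = 1/(-4/18 + 27712) = 1/(-4*1/18 + 27712) = 1/(-2/9 + 27712) = 1/(249406/9) = 9/249406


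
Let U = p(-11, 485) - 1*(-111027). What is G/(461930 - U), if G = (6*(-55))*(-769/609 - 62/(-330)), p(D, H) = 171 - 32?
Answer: 18001/17801273 ≈ 0.0010112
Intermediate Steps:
p(D, H) = 139
U = 111166 (U = 139 - 1*(-111027) = 139 + 111027 = 111166)
G = 72004/203 (G = -330*(-769*1/609 - 62*(-1/330)) = -330*(-769/609 + 31/165) = -330*(-36002/33495) = 72004/203 ≈ 354.70)
G/(461930 - U) = 72004/(203*(461930 - 1*111166)) = 72004/(203*(461930 - 111166)) = (72004/203)/350764 = (72004/203)*(1/350764) = 18001/17801273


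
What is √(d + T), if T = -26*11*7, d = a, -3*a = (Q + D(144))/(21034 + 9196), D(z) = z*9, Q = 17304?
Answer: I*√18297209318/3023 ≈ 44.746*I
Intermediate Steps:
D(z) = 9*z
a = -620/3023 (a = -(17304 + 9*144)/(3*(21034 + 9196)) = -(17304 + 1296)/(3*30230) = -6200/30230 = -⅓*1860/3023 = -620/3023 ≈ -0.20509)
d = -620/3023 ≈ -0.20509
T = -2002 (T = -286*7 = -2002)
√(d + T) = √(-620/3023 - 2002) = √(-6052666/3023) = I*√18297209318/3023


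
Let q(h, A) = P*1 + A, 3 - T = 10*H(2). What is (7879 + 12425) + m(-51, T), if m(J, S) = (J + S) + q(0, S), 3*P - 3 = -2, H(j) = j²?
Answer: 60538/3 ≈ 20179.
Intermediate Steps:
T = -37 (T = 3 - 10*2² = 3 - 10*4 = 3 - 1*40 = 3 - 40 = -37)
P = ⅓ (P = 1 + (⅓)*(-2) = 1 - ⅔ = ⅓ ≈ 0.33333)
q(h, A) = ⅓ + A (q(h, A) = (⅓)*1 + A = ⅓ + A)
m(J, S) = ⅓ + J + 2*S (m(J, S) = (J + S) + (⅓ + S) = ⅓ + J + 2*S)
(7879 + 12425) + m(-51, T) = (7879 + 12425) + (⅓ - 51 + 2*(-37)) = 20304 + (⅓ - 51 - 74) = 20304 - 374/3 = 60538/3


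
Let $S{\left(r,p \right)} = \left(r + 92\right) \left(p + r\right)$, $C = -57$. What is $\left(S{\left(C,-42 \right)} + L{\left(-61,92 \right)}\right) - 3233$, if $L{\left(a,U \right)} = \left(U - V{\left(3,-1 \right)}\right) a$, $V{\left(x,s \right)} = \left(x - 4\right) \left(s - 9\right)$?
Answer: $-11700$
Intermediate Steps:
$V{\left(x,s \right)} = \left(-9 + s\right) \left(-4 + x\right)$ ($V{\left(x,s \right)} = \left(-4 + x\right) \left(-9 + s\right) = \left(-9 + s\right) \left(-4 + x\right)$)
$L{\left(a,U \right)} = a \left(-10 + U\right)$ ($L{\left(a,U \right)} = \left(U - \left(36 - 27 - -4 - 3\right)\right) a = \left(U - \left(36 - 27 + 4 - 3\right)\right) a = \left(U - 10\right) a = \left(-10 + U\right) a = a \left(-10 + U\right)$)
$S{\left(r,p \right)} = \left(92 + r\right) \left(p + r\right)$
$\left(S{\left(C,-42 \right)} + L{\left(-61,92 \right)}\right) - 3233 = \left(\left(\left(-57\right)^{2} + 92 \left(-42\right) + 92 \left(-57\right) - -2394\right) - 61 \left(-10 + 92\right)\right) - 3233 = \left(\left(3249 - 3864 - 5244 + 2394\right) - 5002\right) - 3233 = \left(-3465 - 5002\right) - 3233 = -8467 - 3233 = -11700$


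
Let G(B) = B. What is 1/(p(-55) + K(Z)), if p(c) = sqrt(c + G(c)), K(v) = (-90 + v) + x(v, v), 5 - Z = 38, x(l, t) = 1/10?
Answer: -12290/1521441 - 100*I*sqrt(110)/1521441 ≈ -0.0080779 - 0.00068935*I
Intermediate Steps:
x(l, t) = 1/10
Z = -33 (Z = 5 - 1*38 = 5 - 38 = -33)
K(v) = -899/10 + v (K(v) = (-90 + v) + 1/10 = -899/10 + v)
p(c) = sqrt(2)*sqrt(c) (p(c) = sqrt(c + c) = sqrt(2*c) = sqrt(2)*sqrt(c))
1/(p(-55) + K(Z)) = 1/(sqrt(2)*sqrt(-55) + (-899/10 - 33)) = 1/(sqrt(2)*(I*sqrt(55)) - 1229/10) = 1/(I*sqrt(110) - 1229/10) = 1/(-1229/10 + I*sqrt(110))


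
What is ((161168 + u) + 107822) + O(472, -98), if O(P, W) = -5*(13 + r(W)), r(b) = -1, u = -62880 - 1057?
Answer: 204993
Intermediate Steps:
u = -63937
O(P, W) = -60 (O(P, W) = -5*(13 - 1) = -5*12 = -60)
((161168 + u) + 107822) + O(472, -98) = ((161168 - 63937) + 107822) - 60 = (97231 + 107822) - 60 = 205053 - 60 = 204993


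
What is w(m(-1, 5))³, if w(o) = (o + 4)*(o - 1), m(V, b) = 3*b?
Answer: 18821096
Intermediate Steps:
w(o) = (-1 + o)*(4 + o) (w(o) = (4 + o)*(-1 + o) = (-1 + o)*(4 + o))
w(m(-1, 5))³ = (-4 + (3*5)² + 3*(3*5))³ = (-4 + 15² + 3*15)³ = (-4 + 225 + 45)³ = 266³ = 18821096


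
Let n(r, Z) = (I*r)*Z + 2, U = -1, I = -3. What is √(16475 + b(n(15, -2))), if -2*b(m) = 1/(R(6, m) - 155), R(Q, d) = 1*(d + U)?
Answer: √4217602/16 ≈ 128.35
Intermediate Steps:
n(r, Z) = 2 - 3*Z*r (n(r, Z) = (-3*r)*Z + 2 = -3*Z*r + 2 = 2 - 3*Z*r)
R(Q, d) = -1 + d (R(Q, d) = 1*(d - 1) = 1*(-1 + d) = -1 + d)
b(m) = -1/(2*(-156 + m)) (b(m) = -1/(2*((-1 + m) - 155)) = -1/(2*(-156 + m)))
√(16475 + b(n(15, -2))) = √(16475 - 1/(-312 + 2*(2 - 3*(-2)*15))) = √(16475 - 1/(-312 + 2*(2 + 90))) = √(16475 - 1/(-312 + 2*92)) = √(16475 - 1/(-312 + 184)) = √(16475 - 1/(-128)) = √(16475 - 1*(-1/128)) = √(16475 + 1/128) = √(2108801/128) = √4217602/16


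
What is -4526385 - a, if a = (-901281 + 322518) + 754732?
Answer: -4702354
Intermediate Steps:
a = 175969 (a = -578763 + 754732 = 175969)
-4526385 - a = -4526385 - 1*175969 = -4526385 - 175969 = -4702354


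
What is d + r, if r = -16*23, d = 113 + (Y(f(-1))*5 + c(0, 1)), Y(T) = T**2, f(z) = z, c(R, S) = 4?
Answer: -246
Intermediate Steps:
d = 122 (d = 113 + ((-1)**2*5 + 4) = 113 + (1*5 + 4) = 113 + (5 + 4) = 113 + 9 = 122)
r = -368
d + r = 122 - 368 = -246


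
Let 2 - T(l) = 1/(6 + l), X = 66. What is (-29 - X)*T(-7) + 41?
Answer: -244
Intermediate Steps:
T(l) = 2 - 1/(6 + l)
(-29 - X)*T(-7) + 41 = (-29 - 1*66)*((11 + 2*(-7))/(6 - 7)) + 41 = (-29 - 66)*((11 - 14)/(-1)) + 41 = -(-95)*(-3) + 41 = -95*3 + 41 = -285 + 41 = -244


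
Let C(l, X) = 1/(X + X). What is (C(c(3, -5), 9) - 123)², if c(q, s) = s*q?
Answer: 4897369/324 ≈ 15115.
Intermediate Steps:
c(q, s) = q*s
C(l, X) = 1/(2*X)
(C(c(3, -5), 9) - 123)² = ((½)/9 - 123)² = ((½)*(⅑) - 123)² = (1/18 - 123)² = (-2213/18)² = 4897369/324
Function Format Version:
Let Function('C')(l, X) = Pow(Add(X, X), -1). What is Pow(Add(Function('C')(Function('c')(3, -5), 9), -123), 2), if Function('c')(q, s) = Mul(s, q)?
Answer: Rational(4897369, 324) ≈ 15115.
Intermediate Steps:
Function('c')(q, s) = Mul(q, s)
Function('C')(l, X) = Mul(Rational(1, 2), Pow(X, -1)) (Function('C')(l, X) = Pow(Mul(2, X), -1) = Mul(Rational(1, 2), Pow(X, -1)))
Pow(Add(Function('C')(Function('c')(3, -5), 9), -123), 2) = Pow(Add(Mul(Rational(1, 2), Pow(9, -1)), -123), 2) = Pow(Add(Mul(Rational(1, 2), Rational(1, 9)), -123), 2) = Pow(Add(Rational(1, 18), -123), 2) = Pow(Rational(-2213, 18), 2) = Rational(4897369, 324)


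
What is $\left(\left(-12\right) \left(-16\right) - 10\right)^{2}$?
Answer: $33124$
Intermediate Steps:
$\left(\left(-12\right) \left(-16\right) - 10\right)^{2} = \left(192 - 10\right)^{2} = 182^{2} = 33124$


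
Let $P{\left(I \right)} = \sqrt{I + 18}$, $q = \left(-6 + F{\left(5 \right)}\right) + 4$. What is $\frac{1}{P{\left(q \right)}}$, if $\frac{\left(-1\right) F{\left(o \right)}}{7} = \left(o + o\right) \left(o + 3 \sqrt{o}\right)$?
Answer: $- \frac{i \sqrt{2}}{2 \sqrt{167 + 105 \sqrt{5}}} \approx - 0.035277 i$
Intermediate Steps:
$F{\left(o \right)} = - 14 o \left(o + 3 \sqrt{o}\right)$ ($F{\left(o \right)} = - 7 \left(o + o\right) \left(o + 3 \sqrt{o}\right) = - 7 \cdot 2 o \left(o + 3 \sqrt{o}\right) = - 14 o \left(o + 3 \sqrt{o}\right)$)
$q = -352 - 210 \sqrt{5}$ ($q = \left(-6 - \left(350 + 210 \sqrt{5}\right)\right) + 4 = \left(-356 - 210 \sqrt{5}\right) + 4 = -352 - 210 \sqrt{5} \approx -821.57$)
$P{\left(I \right)} = \sqrt{18 + I}$
$\frac{1}{P{\left(q \right)}} = \frac{1}{\sqrt{18 - \left(352 + 210 \sqrt{5}\right)}} = \frac{1}{\sqrt{-334 - 210 \sqrt{5}}}$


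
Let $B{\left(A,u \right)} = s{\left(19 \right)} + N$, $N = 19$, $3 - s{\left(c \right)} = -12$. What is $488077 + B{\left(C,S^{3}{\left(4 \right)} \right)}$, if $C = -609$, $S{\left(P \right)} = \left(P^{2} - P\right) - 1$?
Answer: $488111$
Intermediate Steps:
$S{\left(P \right)} = -1 + P^{2} - P$
$s{\left(c \right)} = 15$ ($s{\left(c \right)} = 3 - -12 = 3 + 12 = 15$)
$B{\left(A,u \right)} = 34$ ($B{\left(A,u \right)} = 15 + 19 = 34$)
$488077 + B{\left(C,S^{3}{\left(4 \right)} \right)} = 488077 + 34 = 488111$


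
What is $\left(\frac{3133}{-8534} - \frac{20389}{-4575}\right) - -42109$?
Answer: $\frac{1644223458701}{39043050} \approx 42113.0$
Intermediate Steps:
$\left(\frac{3133}{-8534} - \frac{20389}{-4575}\right) - -42109 = \left(3133 \left(- \frac{1}{8534}\right) - - \frac{20389}{4575}\right) + 42109 = \left(- \frac{3133}{8534} + \frac{20389}{4575}\right) + 42109 = \frac{159666251}{39043050} + 42109 = \frac{1644223458701}{39043050}$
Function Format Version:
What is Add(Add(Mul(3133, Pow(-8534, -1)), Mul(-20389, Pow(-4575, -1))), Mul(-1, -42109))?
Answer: Rational(1644223458701, 39043050) ≈ 42113.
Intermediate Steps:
Add(Add(Mul(3133, Pow(-8534, -1)), Mul(-20389, Pow(-4575, -1))), Mul(-1, -42109)) = Add(Add(Mul(3133, Rational(-1, 8534)), Mul(-20389, Rational(-1, 4575))), 42109) = Add(Add(Rational(-3133, 8534), Rational(20389, 4575)), 42109) = Add(Rational(159666251, 39043050), 42109) = Rational(1644223458701, 39043050)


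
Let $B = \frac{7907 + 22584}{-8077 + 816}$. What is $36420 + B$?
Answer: $\frac{264415129}{7261} \approx 36416.0$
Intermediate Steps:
$B = - \frac{30491}{7261}$ ($B = \frac{30491}{-7261} = 30491 \left(- \frac{1}{7261}\right) = - \frac{30491}{7261} \approx -4.1993$)
$36420 + B = 36420 - \frac{30491}{7261} = \frac{264415129}{7261}$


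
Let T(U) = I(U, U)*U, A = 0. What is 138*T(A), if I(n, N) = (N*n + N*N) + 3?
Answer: 0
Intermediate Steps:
I(n, N) = 3 + N² + N*n (I(n, N) = (N*n + N²) + 3 = (N² + N*n) + 3 = 3 + N² + N*n)
T(U) = U*(3 + 2*U²) (T(U) = (3 + U² + U*U)*U = (3 + U² + U²)*U = (3 + 2*U²)*U = U*(3 + 2*U²))
138*T(A) = 138*(0*(3 + 2*0²)) = 138*(0*(3 + 2*0)) = 138*(0*(3 + 0)) = 138*(0*3) = 138*0 = 0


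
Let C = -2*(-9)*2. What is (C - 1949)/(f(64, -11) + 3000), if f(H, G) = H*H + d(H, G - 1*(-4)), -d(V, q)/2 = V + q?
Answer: -1913/6982 ≈ -0.27399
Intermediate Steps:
d(V, q) = -2*V - 2*q (d(V, q) = -2*(V + q) = -2*V - 2*q)
f(H, G) = -8 + H² - 2*G - 2*H (f(H, G) = H*H + (-2*H - 2*(G - 1*(-4))) = H² + (-2*H - 2*(G + 4)) = H² + (-2*H - 2*(4 + G)) = H² + (-2*H + (-8 - 2*G)) = H² + (-8 - 2*G - 2*H) = -8 + H² - 2*G - 2*H)
C = 36 (C = 18*2 = 36)
(C - 1949)/(f(64, -11) + 3000) = (36 - 1949)/((-8 + 64² - 2*(-11) - 2*64) + 3000) = -1913/((-8 + 4096 + 22 - 128) + 3000) = -1913/(3982 + 3000) = -1913/6982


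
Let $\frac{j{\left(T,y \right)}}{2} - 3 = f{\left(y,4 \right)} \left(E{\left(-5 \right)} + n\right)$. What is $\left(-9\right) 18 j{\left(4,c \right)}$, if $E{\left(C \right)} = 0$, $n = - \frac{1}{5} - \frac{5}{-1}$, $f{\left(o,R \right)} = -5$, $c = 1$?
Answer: $6804$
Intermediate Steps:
$n = \frac{24}{5}$ ($n = \left(-1\right) \frac{1}{5} - -5 = - \frac{1}{5} + 5 = \frac{24}{5} \approx 4.8$)
$j{\left(T,y \right)} = -42$ ($j{\left(T,y \right)} = 6 + 2 \left(- 5 \left(0 + \frac{24}{5}\right)\right) = 6 + 2 \left(\left(-5\right) \frac{24}{5}\right) = 6 + 2 \left(-24\right) = 6 - 48 = -42$)
$\left(-9\right) 18 j{\left(4,c \right)} = \left(-9\right) 18 \left(-42\right) = \left(-162\right) \left(-42\right) = 6804$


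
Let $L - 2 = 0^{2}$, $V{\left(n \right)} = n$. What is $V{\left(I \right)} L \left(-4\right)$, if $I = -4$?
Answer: $32$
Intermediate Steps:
$L = 2$ ($L = 2 + 0^{2} = 2 + 0 = 2$)
$V{\left(I \right)} L \left(-4\right) = \left(-4\right) 2 \left(-4\right) = \left(-8\right) \left(-4\right) = 32$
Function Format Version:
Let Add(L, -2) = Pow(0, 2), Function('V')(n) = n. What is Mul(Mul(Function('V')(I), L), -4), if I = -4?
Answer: 32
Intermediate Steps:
L = 2 (L = Add(2, Pow(0, 2)) = Add(2, 0) = 2)
Mul(Mul(Function('V')(I), L), -4) = Mul(Mul(-4, 2), -4) = Mul(-8, -4) = 32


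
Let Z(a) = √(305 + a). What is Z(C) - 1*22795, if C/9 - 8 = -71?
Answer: -22795 + I*√262 ≈ -22795.0 + 16.186*I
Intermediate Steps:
C = -567 (C = 72 + 9*(-71) = 72 - 639 = -567)
Z(C) - 1*22795 = √(305 - 567) - 1*22795 = √(-262) - 22795 = I*√262 - 22795 = -22795 + I*√262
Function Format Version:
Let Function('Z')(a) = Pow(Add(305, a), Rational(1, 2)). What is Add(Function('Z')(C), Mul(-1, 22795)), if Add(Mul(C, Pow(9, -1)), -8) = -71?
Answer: Add(-22795, Mul(I, Pow(262, Rational(1, 2)))) ≈ Add(-22795., Mul(16.186, I))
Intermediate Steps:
C = -567 (C = Add(72, Mul(9, -71)) = Add(72, -639) = -567)
Add(Function('Z')(C), Mul(-1, 22795)) = Add(Pow(Add(305, -567), Rational(1, 2)), Mul(-1, 22795)) = Add(Pow(-262, Rational(1, 2)), -22795) = Add(Mul(I, Pow(262, Rational(1, 2))), -22795) = Add(-22795, Mul(I, Pow(262, Rational(1, 2))))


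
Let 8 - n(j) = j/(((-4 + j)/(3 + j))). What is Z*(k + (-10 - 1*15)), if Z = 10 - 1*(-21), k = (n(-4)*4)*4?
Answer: 3441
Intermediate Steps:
n(j) = 8 - j*(3 + j)/(-4 + j) (n(j) = 8 - j/((-4 + j)/(3 + j)) = 8 - j*(3 + j)/(-4 + j))
k = 136 (k = (((-32 - 1*(-4)² + 5*(-4))/(-4 - 4))*4)*4 = (((-32 - 1*16 - 20)/(-8))*4)*4 = (-(-32 - 16 - 20)/8*4)*4 = (-⅛*(-68)*4)*4 = ((17/2)*4)*4 = 34*4 = 136)
Z = 31 (Z = 10 + 21 = 31)
Z*(k + (-10 - 1*15)) = 31*(136 + (-10 - 1*15)) = 31*(136 + (-10 - 15)) = 31*(136 - 25) = 31*111 = 3441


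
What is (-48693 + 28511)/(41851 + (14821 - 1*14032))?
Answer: -10091/21320 ≈ -0.47331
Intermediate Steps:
(-48693 + 28511)/(41851 + (14821 - 1*14032)) = -20182/(41851 + (14821 - 14032)) = -20182/(41851 + 789) = -20182/42640 = -20182*1/42640 = -10091/21320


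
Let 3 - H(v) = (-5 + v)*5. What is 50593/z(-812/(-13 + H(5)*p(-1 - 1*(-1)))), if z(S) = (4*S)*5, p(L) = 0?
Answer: 657709/16240 ≈ 40.499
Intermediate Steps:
H(v) = 28 - 5*v (H(v) = 3 - (-5 + v)*5 = 3 - (-25 + 5*v) = 3 + (25 - 5*v) = 28 - 5*v)
z(S) = 20*S
50593/z(-812/(-13 + H(5)*p(-1 - 1*(-1)))) = 50593/((20*(-812/(-13 + (28 - 5*5)*0)))) = 50593/((20*(-812/(-13 + (28 - 25)*0)))) = 50593/((20*(-812/(-13 + 3*0)))) = 50593/((20*(-812/(-13 + 0)))) = 50593/((20*(-812/(-13)))) = 50593/((20*(-812*(-1/13)))) = 50593/((20*(812/13))) = 50593/(16240/13) = 50593*(13/16240) = 657709/16240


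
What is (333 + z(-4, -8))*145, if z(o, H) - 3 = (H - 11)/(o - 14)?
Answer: 879715/18 ≈ 48873.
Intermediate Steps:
z(o, H) = 3 + (-11 + H)/(-14 + o) (z(o, H) = 3 + (H - 11)/(o - 14) = 3 + (-11 + H)/(-14 + o))
(333 + z(-4, -8))*145 = (333 + (-53 - 8 + 3*(-4))/(-14 - 4))*145 = (333 + (-53 - 8 - 12)/(-18))*145 = (333 - 1/18*(-73))*145 = (333 + 73/18)*145 = (6067/18)*145 = 879715/18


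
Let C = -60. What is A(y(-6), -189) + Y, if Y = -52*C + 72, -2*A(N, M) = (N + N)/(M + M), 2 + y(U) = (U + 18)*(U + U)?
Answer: 603215/189 ≈ 3191.6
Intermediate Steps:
y(U) = -2 + 2*U*(18 + U) (y(U) = -2 + (U + 18)*(U + U) = -2 + (18 + U)*(2*U) = -2 + 2*U*(18 + U))
A(N, M) = -N/(2*M) (A(N, M) = -(N + N)/(2*(M + M)) = -2*N/(2*(2*M)) = -2*N*1/(2*M)/2 = -N/(2*M))
Y = 3192 (Y = -52*(-60) + 72 = 3120 + 72 = 3192)
A(y(-6), -189) + Y = -½*(-2 + 2*(-6)² + 36*(-6))/(-189) + 3192 = -½*(-2 + 2*36 - 216)*(-1/189) + 3192 = -½*(-2 + 72 - 216)*(-1/189) + 3192 = -½*(-146)*(-1/189) + 3192 = -73/189 + 3192 = 603215/189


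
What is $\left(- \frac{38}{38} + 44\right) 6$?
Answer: $258$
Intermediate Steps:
$\left(- \frac{38}{38} + 44\right) 6 = \left(\left(-38\right) \frac{1}{38} + 44\right) 6 = \left(-1 + 44\right) 6 = 43 \cdot 6 = 258$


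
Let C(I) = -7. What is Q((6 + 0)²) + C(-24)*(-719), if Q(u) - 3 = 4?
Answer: 5040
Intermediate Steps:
Q(u) = 7 (Q(u) = 3 + 4 = 7)
Q((6 + 0)²) + C(-24)*(-719) = 7 - 7*(-719) = 7 + 5033 = 5040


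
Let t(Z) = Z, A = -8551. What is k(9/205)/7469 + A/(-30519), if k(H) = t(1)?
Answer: 63897938/227946411 ≈ 0.28032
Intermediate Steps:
k(H) = 1
k(9/205)/7469 + A/(-30519) = 1/7469 - 8551/(-30519) = 1*(1/7469) - 8551*(-1/30519) = 1/7469 + 8551/30519 = 63897938/227946411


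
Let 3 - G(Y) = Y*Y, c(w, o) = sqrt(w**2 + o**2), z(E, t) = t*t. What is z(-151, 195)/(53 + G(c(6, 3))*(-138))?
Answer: 38025/5849 ≈ 6.5011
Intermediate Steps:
z(E, t) = t**2
c(w, o) = sqrt(o**2 + w**2)
G(Y) = 3 - Y**2 (G(Y) = 3 - Y*Y = 3 - Y**2)
z(-151, 195)/(53 + G(c(6, 3))*(-138)) = 195**2/(53 + (3 - (sqrt(3**2 + 6**2))**2)*(-138)) = 38025/(53 + (3 - (sqrt(9 + 36))**2)*(-138)) = 38025/(53 + (3 - (sqrt(45))**2)*(-138)) = 38025/(53 + (3 - (3*sqrt(5))**2)*(-138)) = 38025/(53 + (3 - 1*45)*(-138)) = 38025/(53 + (3 - 45)*(-138)) = 38025/(53 - 42*(-138)) = 38025/(53 + 5796) = 38025/5849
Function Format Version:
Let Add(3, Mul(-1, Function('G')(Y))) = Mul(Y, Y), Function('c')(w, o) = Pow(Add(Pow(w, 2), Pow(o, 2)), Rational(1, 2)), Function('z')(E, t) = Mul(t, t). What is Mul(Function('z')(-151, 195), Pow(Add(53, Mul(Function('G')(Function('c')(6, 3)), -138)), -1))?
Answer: Rational(38025, 5849) ≈ 6.5011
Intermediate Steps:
Function('z')(E, t) = Pow(t, 2)
Function('c')(w, o) = Pow(Add(Pow(o, 2), Pow(w, 2)), Rational(1, 2))
Function('G')(Y) = Add(3, Mul(-1, Pow(Y, 2))) (Function('G')(Y) = Add(3, Mul(-1, Mul(Y, Y))) = Add(3, Mul(-1, Pow(Y, 2))))
Mul(Function('z')(-151, 195), Pow(Add(53, Mul(Function('G')(Function('c')(6, 3)), -138)), -1)) = Mul(Pow(195, 2), Pow(Add(53, Mul(Add(3, Mul(-1, Pow(Pow(Add(Pow(3, 2), Pow(6, 2)), Rational(1, 2)), 2))), -138)), -1)) = Mul(38025, Pow(Add(53, Mul(Add(3, Mul(-1, Pow(Pow(Add(9, 36), Rational(1, 2)), 2))), -138)), -1)) = Mul(38025, Pow(Add(53, Mul(Add(3, Mul(-1, Pow(Pow(45, Rational(1, 2)), 2))), -138)), -1)) = Mul(38025, Pow(Add(53, Mul(Add(3, Mul(-1, Pow(Mul(3, Pow(5, Rational(1, 2))), 2))), -138)), -1)) = Mul(38025, Pow(Add(53, Mul(Add(3, Mul(-1, 45)), -138)), -1)) = Mul(38025, Pow(Add(53, Mul(Add(3, -45), -138)), -1)) = Mul(38025, Pow(Add(53, Mul(-42, -138)), -1)) = Mul(38025, Pow(Add(53, 5796), -1)) = Mul(38025, Pow(5849, -1)) = Mul(38025, Rational(1, 5849)) = Rational(38025, 5849)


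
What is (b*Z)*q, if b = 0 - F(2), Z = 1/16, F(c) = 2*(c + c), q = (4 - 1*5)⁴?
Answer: -½ ≈ -0.50000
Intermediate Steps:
q = 1 (q = (4 - 5)⁴ = (-1)⁴ = 1)
F(c) = 4*c (F(c) = 2*(2*c) = 4*c)
Z = 1/16 ≈ 0.062500
b = -8 (b = 0 - 4*2 = 0 - 1*8 = 0 - 8 = -8)
(b*Z)*q = -8*1/16*1 = -½*1 = -½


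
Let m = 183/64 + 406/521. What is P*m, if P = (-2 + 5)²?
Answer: 1091943/33344 ≈ 32.748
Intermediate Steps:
m = 121327/33344 (m = 183*(1/64) + 406*(1/521) = 183/64 + 406/521 = 121327/33344 ≈ 3.6386)
P = 9 (P = 3² = 9)
P*m = 9*(121327/33344) = 1091943/33344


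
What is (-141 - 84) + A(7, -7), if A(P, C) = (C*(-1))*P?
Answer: -176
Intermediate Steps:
A(P, C) = -C*P (A(P, C) = (-C)*P = -C*P)
(-141 - 84) + A(7, -7) = (-141 - 84) - 1*(-7)*7 = -225 + 49 = -176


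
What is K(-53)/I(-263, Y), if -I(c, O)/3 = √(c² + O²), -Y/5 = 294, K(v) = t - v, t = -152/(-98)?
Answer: -891*√2230069/109273381 ≈ -0.012176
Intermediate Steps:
t = 76/49 (t = -152*(-1/98) = 76/49 ≈ 1.5510)
K(v) = 76/49 - v
Y = -1470 (Y = -5*294 = -1470)
I(c, O) = -3*√(O² + c²) (I(c, O) = -3*√(c² + O²) = -3*√(O² + c²))
K(-53)/I(-263, Y) = (76/49 - 1*(-53))/((-3*√((-1470)² + (-263)²))) = (76/49 + 53)/((-3*√(2160900 + 69169))) = 2673/(49*((-3*√2230069))) = 2673*(-√2230069/6690207)/49 = -891*√2230069/109273381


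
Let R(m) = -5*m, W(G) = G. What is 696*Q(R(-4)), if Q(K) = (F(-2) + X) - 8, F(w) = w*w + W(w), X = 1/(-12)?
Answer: -4234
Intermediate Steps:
X = -1/12 ≈ -0.083333
F(w) = w + w**2 (F(w) = w*w + w = w**2 + w = w + w**2)
Q(K) = -73/12 (Q(K) = (-2*(1 - 2) - 1/12) - 8 = (-2*(-1) - 1/12) - 8 = (2 - 1/12) - 8 = 23/12 - 8 = -73/12)
696*Q(R(-4)) = 696*(-73/12) = -4234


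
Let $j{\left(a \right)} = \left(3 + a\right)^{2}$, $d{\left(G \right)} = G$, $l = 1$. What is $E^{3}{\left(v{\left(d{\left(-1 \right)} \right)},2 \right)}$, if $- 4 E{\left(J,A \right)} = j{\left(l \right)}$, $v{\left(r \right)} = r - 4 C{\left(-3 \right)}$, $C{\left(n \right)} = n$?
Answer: $-64$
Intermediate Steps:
$v{\left(r \right)} = 12 + r$ ($v{\left(r \right)} = r - -12 = r + 12 = 12 + r$)
$E{\left(J,A \right)} = -4$ ($E{\left(J,A \right)} = - \frac{\left(3 + 1\right)^{2}}{4} = - \frac{4^{2}}{4} = \left(- \frac{1}{4}\right) 16 = -4$)
$E^{3}{\left(v{\left(d{\left(-1 \right)} \right)},2 \right)} = \left(-4\right)^{3} = -64$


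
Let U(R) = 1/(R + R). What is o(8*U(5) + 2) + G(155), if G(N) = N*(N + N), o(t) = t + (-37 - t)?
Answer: 48013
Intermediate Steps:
U(R) = 1/(2*R)
o(t) = -37
G(N) = 2*N**2 (G(N) = N*(2*N) = 2*N**2)
o(8*U(5) + 2) + G(155) = -37 + 2*155**2 = -37 + 2*24025 = -37 + 48050 = 48013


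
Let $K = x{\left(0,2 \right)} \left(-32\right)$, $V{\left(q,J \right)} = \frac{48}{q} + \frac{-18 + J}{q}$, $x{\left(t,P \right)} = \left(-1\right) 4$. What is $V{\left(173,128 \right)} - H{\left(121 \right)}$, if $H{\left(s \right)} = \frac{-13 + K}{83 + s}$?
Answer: $\frac{12337}{35292} \approx 0.34957$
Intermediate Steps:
$x{\left(t,P \right)} = -4$
$V{\left(q,J \right)} = \frac{48}{q} + \frac{-18 + J}{q}$
$K = 128$ ($K = \left(-4\right) \left(-32\right) = 128$)
$H{\left(s \right)} = \frac{115}{83 + s}$ ($H{\left(s \right)} = \frac{-13 + 128}{83 + s} = \frac{115}{83 + s}$)
$V{\left(173,128 \right)} - H{\left(121 \right)} = \frac{30 + 128}{173} - \frac{115}{83 + 121} = \frac{1}{173} \cdot 158 - \frac{115}{204} = \frac{158}{173} - 115 \cdot \frac{1}{204} = \frac{158}{173} - \frac{115}{204} = \frac{12337}{35292}$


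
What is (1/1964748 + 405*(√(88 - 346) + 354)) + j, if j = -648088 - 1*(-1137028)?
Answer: 1242329807881/1964748 + 405*I*√258 ≈ 6.3231e+5 + 6505.3*I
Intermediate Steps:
j = 488940 (j = -648088 + 1137028 = 488940)
(1/1964748 + 405*(√(88 - 346) + 354)) + j = (1/1964748 + 405*(√(88 - 346) + 354)) + 488940 = (1/1964748 + 405*(√(-258) + 354)) + 488940 = (1/1964748 + 405*(I*√258 + 354)) + 488940 = (1/1964748 + 405*(354 + I*√258)) + 488940 = (1/1964748 + (143370 + 405*I*√258)) + 488940 = (281685920761/1964748 + 405*I*√258) + 488940 = 1242329807881/1964748 + 405*I*√258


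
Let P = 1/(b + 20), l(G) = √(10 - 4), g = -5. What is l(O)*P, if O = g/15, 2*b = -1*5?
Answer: 2*√6/35 ≈ 0.13997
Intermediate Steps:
b = -5/2 (b = (-1*5)/2 = (½)*(-5) = -5/2 ≈ -2.5000)
O = -⅓ (O = -5/15 = -5*1/15 = -⅓ ≈ -0.33333)
l(G) = √6
P = 2/35 (P = 1/(-5/2 + 20) = 1/(35/2) = 2/35 ≈ 0.057143)
l(O)*P = √6*(2/35) = 2*√6/35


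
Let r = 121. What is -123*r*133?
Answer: -1979439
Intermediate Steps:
-123*r*133 = -123*121*133 = -14883*133 = -1979439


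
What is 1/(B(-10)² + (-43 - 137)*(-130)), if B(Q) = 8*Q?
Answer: 1/29800 ≈ 3.3557e-5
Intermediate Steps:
1/(B(-10)² + (-43 - 137)*(-130)) = 1/((8*(-10))² + (-43 - 137)*(-130)) = 1/((-80)² - 180*(-130)) = 1/(6400 + 23400) = 1/29800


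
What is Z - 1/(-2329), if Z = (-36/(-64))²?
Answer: 188905/596224 ≈ 0.31684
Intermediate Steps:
Z = 81/256 (Z = (-36*(-1/64))² = (9/16)² = 81/256 ≈ 0.31641)
Z - 1/(-2329) = 81/256 - 1/(-2329) = 81/256 - (-1)/2329 = 81/256 - 1*(-1/2329) = 81/256 + 1/2329 = 188905/596224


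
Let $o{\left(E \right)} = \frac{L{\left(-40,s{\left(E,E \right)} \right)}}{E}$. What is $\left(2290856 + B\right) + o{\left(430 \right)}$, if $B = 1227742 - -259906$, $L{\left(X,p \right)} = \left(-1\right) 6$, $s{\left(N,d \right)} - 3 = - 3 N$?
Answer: $\frac{812378357}{215} \approx 3.7785 \cdot 10^{6}$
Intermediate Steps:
$s{\left(N,d \right)} = 3 - 3 N$
$L{\left(X,p \right)} = -6$
$o{\left(E \right)} = - \frac{6}{E}$
$B = 1487648$ ($B = 1227742 + 259906 = 1487648$)
$\left(2290856 + B\right) + o{\left(430 \right)} = \left(2290856 + 1487648\right) - \frac{6}{430} = 3778504 - \frac{3}{215} = \frac{812378357}{215}$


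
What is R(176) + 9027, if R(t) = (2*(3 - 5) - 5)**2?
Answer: 9108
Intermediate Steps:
R(t) = 81 (R(t) = (2*(-2) - 5)**2 = (-4 - 5)**2 = (-9)**2 = 81)
R(176) + 9027 = 81 + 9027 = 9108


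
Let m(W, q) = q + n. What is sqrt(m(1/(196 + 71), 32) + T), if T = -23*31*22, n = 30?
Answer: 6*I*sqrt(434) ≈ 125.0*I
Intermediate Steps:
T = -15686 (T = -713*22 = -15686)
m(W, q) = 30 + q (m(W, q) = q + 30 = 30 + q)
sqrt(m(1/(196 + 71), 32) + T) = sqrt((30 + 32) - 15686) = sqrt(62 - 15686) = sqrt(-15624) = 6*I*sqrt(434)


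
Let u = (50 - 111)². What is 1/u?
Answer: 1/3721 ≈ 0.00026874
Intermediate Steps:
u = 3721 (u = (-61)² = 3721)
1/u = 1/3721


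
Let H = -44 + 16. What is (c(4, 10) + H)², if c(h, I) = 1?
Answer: 729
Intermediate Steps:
H = -28
(c(4, 10) + H)² = (1 - 28)² = (-27)² = 729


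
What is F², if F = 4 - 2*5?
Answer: 36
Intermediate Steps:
F = -6 (F = 4 - 10 = -6)
F² = (-6)² = 36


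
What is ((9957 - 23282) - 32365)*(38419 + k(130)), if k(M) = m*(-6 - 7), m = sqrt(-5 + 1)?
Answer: -1755364110 + 1187940*I ≈ -1.7554e+9 + 1.1879e+6*I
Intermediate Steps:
m = 2*I (m = sqrt(-4) = 2*I ≈ 2.0*I)
k(M) = -26*I (k(M) = (2*I)*(-6 - 7) = (2*I)*(-13) = -26*I)
((9957 - 23282) - 32365)*(38419 + k(130)) = ((9957 - 23282) - 32365)*(38419 - 26*I) = (-13325 - 32365)*(38419 - 26*I) = -45690*(38419 - 26*I) = -1755364110 + 1187940*I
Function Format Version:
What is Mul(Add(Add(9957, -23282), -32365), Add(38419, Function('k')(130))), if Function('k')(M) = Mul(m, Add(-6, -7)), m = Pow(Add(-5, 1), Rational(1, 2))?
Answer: Add(-1755364110, Mul(1187940, I)) ≈ Add(-1.7554e+9, Mul(1.1879e+6, I))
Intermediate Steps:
m = Mul(2, I) (m = Pow(-4, Rational(1, 2)) = Mul(2, I) ≈ Mul(2.0000, I))
Function('k')(M) = Mul(-26, I) (Function('k')(M) = Mul(Mul(2, I), Add(-6, -7)) = Mul(Mul(2, I), -13) = Mul(-26, I))
Mul(Add(Add(9957, -23282), -32365), Add(38419, Function('k')(130))) = Mul(Add(Add(9957, -23282), -32365), Add(38419, Mul(-26, I))) = Mul(Add(-13325, -32365), Add(38419, Mul(-26, I))) = Mul(-45690, Add(38419, Mul(-26, I))) = Add(-1755364110, Mul(1187940, I))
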